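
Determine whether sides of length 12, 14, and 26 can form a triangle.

Check the triangle inequality: 12 + 14 = 26 ≤ 26.
Since the sum of two sides does not exceed the third, no triangle can be formed.

No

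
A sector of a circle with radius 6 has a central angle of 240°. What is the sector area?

Sector area = πr² × θ/360
= π × 6² × 2/3
= π × 36 × 2/3
= 24*pi

24*pi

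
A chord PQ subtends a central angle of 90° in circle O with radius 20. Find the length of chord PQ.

Chord length = 2r sin(θ/2)
= 2 × 20 × sin(90°/2)
= 2 × 20 × sin(45°)
= 20*sqrt(2)

20*sqrt(2)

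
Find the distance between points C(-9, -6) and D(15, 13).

d = sqrt((15 - -9)^2 + (13 - -6)^2)
d = sqrt(24^2 + 19^2)
d = sqrt(576 + 361)
d = sqrt(937)

sqrt(937)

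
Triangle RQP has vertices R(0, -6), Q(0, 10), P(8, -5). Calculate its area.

Shoelace: Area = (1/2)|0(10--5) + 0(-5--6) + 8(-6-10)| = (1/2)(128) = 64

64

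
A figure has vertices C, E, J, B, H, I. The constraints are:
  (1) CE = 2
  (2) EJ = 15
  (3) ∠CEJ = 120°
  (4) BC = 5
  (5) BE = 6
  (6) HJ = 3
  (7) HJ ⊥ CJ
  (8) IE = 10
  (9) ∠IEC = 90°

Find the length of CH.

Step 1: By the law of cosines on triangle JEC: JC² = 15² + 2² − 2·15·2·cos(120°) = 259, so JC ≈ 16.09.
Step 2: By the law of cosines on triangle CJH: CH² = 16.09² + 3² − 2·16.09·3·cos(90°) = 268, so CH = 2·√67.

Therefore, the length of CH = 2·√67.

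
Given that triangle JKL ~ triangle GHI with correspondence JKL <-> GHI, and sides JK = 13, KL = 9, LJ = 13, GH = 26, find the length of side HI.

Similar triangles have proportional sides. Setting up the proportion:
GH / JK = HI / KL
26 / 13 = HI / 9
HI = 9 * 26 / 13 = 18.

18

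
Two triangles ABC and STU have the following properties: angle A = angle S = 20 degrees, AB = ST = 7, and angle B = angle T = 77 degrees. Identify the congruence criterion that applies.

The given information matches ASA: Two pairs of corresponding angles and the included side are equal (Angle-Side-Angle).

ASA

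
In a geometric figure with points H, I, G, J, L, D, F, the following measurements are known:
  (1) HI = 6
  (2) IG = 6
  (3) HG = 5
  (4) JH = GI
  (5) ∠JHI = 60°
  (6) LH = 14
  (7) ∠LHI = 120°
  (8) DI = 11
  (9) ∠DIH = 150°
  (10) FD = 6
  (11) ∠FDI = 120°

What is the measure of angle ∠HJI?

From the given relations: JH = GI = 6.
Step 1: By the law of cosines on triangle JHI: JI² = 6² + 6² − 2·6·6·cos(60°) = 36, so JI = 6.
Step 2: By the inverse law of cosines on triangle HJI: cos(∠HJI) = (6² + 6² − 6²) / (2·6·6) = 36/72 = 0.5, so ∠HJI = 60°.

Therefore, the measure of angle ∠HJI = 60°.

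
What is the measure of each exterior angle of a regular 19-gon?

Each exterior angle of a regular n-gon is 360 / n.
For n = 19: 360 / 19 = 360/19 degrees.

360/19 degrees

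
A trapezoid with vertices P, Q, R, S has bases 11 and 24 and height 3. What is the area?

Area = (11 + 24) * 3 / 2 = 105 / 2 = 105/2

105/2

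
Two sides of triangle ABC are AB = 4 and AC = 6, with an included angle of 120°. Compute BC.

When two sides and the included angle are known, the law of cosines gives the third side.
c^2 = a^2 + b^2 - 2ab cos(C) generalizes the Pythagorean theorem to non-right triangles.
Here: BC^2 = 16 + 36 - 48*(-1/2) = 76
BC = 2*sqrt(19)

2*sqrt(19)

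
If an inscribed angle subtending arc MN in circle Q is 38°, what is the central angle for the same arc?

By the inscribed angle theorem, the central angle is twice the inscribed angle.
Central angle = 2 × 38° = 76°

76°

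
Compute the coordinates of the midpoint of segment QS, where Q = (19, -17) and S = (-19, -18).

The midpoint is the average of the coordinates:
x: (19 + -19)/2 = 0
y: (-17 + -18)/2 = -35/2
Midpoint = (0, -35/2)

(0, -35/2)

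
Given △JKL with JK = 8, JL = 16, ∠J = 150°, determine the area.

Area = (1/2) * JK * JL * sin(J)
Area = (1/2) * 8 * 16 * sin(150°)
Area = (1/2) * 8 * 16 * 1/2
Area = 32

32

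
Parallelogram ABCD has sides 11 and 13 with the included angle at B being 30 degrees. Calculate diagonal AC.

Law of cosines: d^2 = 11^2 + 13^2 - 2(11)(13)cos(30°) = 290 - 143*sqrt(3), so d = sqrt(290 - 143*sqrt(3)).

sqrt(290 - 143*sqrt(3))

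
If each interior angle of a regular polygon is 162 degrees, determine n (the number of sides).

Exterior angle = 180 - 162 = 18. n = 360 / 18 = 20.

20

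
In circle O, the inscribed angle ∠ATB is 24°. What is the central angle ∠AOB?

The inscribed angle theorem states that a central angle is always twice any inscribed angle that subtends the same arc.
Since the inscribed angle is 24°, the central angle = 2 × 24° = 48°.

48°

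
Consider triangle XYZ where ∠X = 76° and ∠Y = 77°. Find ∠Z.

By the triangle angle sum property, the three interior angles of any triangle add up to 180°.
We know angle X = 76° and angle Y = 77°, so their sum is 153°.
Therefore angle Z = 180° - 153° = 27°.

27 degrees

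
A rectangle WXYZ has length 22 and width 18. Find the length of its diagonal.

Using the Pythagorean theorem:
d² = 22² + 18² = 484 + 324 = 808
d = sqrt(808) = 2*sqrt(202)

2*sqrt(202)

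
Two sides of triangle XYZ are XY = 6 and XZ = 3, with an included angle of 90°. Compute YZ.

The included angle is 90°, so the triangle is right-angled at X. The opposite side YZ is the hypotenuse.
By the Pythagorean theorem: YZ = sqrt(6^2 + 3^2) = sqrt(45) = 3*sqrt(5).

3*sqrt(5)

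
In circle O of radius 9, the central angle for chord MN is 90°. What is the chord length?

Drop a perpendicular from the center to the chord, bisecting both the chord and the central angle.
Each half-chord = r sin(θ/2) = 9 sin(45°).
The full chord = 2 × 9 × sin(45°) = 9*sqrt(2).

9*sqrt(2)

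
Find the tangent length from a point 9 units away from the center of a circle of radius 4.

tangent = √(d² - r²) = √(9² - 4²) = √(81 - 16) = √65 = sqrt(65)

sqrt(65)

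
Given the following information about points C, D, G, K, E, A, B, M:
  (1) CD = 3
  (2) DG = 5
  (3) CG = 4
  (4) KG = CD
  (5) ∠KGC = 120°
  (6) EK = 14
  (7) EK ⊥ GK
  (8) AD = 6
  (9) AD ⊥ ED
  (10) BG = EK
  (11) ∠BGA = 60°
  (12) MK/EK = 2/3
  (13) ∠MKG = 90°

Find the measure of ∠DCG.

Step 1: By the inverse law of cosines on triangle DCG: cos(∠DCG) = (3² + 4² − 5²) / (2·3·4) = 0/24 = 0, so ∠DCG = 90°.

Therefore, the measure of angle ∠DCG = 90°.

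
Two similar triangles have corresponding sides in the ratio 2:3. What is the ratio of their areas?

Area ratio = (side ratio)^2 = (2/3)^2 = 4:9.

4:9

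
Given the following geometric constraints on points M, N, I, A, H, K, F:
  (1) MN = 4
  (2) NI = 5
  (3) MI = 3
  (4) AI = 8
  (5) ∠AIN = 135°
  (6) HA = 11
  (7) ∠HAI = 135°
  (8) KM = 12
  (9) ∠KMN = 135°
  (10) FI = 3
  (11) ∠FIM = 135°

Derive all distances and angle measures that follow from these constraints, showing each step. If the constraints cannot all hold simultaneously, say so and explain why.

The constraints are consistent.

Step 1: From MI = 3, IF = 3, and ∠MIF = 135°, by the law of cosines:
  MF² = MI² + IF² - 2·MI·IF·cos(135°) = 9 + 9 + 12.73 = 30.73
  MF ≈ 5.54

Step 2: From NI = 5, IA = 8, and ∠NIA = 135°, by the law of cosines:
  NA² = NI² + IA² - 2·NI·IA·cos(135°) = 25 + 64 + 56.57 = 145.6
  NA ≈ 12.07

Step 3: From NM = 4, MK = 12, and ∠NMK = 135°, by the law of cosines:
  NK² = NM² + MK² - 2·NM·MK·cos(135°) = 16 + 144 + 67.88 = 227.9
  NK ≈ 15.1

Step 4: From IA = 8, AH = 11, and ∠IAH = 135°, by the law of cosines:
  IH² = IA² + AH² - 2·IA·AH·cos(135°) = 64 + 121 + 124.5 = 309.5
  IH ≈ 17.59

Step 5: From MI = 3, MN = 4, IN = 5, by the inverse law of cosines:
  cos(∠IMN) = (MI² + MN² - IN²) / (2·MI·MN)
  ∠IMN = 90°

Step 6: From NI = 5, NM = 4, IM = 3, by the inverse law of cosines:
  cos(∠INM) = (NI² + NM² - IM²) / (2·NI·NM)
  ∠INM = 36.87°

Step 7: From IM = 3, IN = 5, MN = 4, by the inverse law of cosines:
  cos(∠MIN) = (IM² + IN² - MN²) / (2·IM·IN)
  ∠MIN = 53.13°

Step 8: From MF = 5.54, MI = 3, FI = 3, by the inverse law of cosines:
  cos(∠FMI) = (MF² + MI² - FI²) / (2·MF·MI)
  ∠FMI = 22.5°

Step 9: From NA = 12.07, NI = 5, AI = 8, by the inverse law of cosines:
  cos(∠ANI) = (NA² + NI² - AI²) / (2·NA·NI)
  ∠ANI = 27.96°

Step 10: From NK = 15.1, NM = 4, KM = 12, by the inverse law of cosines:
  cos(∠KNM) = (NK² + NM² - KM²) / (2·NK·NM)
  ∠KNM = 34.2°

Step 11: From IA = 8, IH = 17.59, AH = 11, by the inverse law of cosines:
  cos(∠AIH) = (IA² + IH² - AH²) / (2·IA·IH)
  ∠AIH = 26.24°

Step 12: From AI = 8, AN = 12.07, IN = 5, by the inverse law of cosines:
  cos(∠IAN) = (AI² + AN² - IN²) / (2·AI·AN)
  ∠IAN = 17.04°

Step 13: From HA = 11, HI = 17.59, AI = 8, by the inverse law of cosines:
  cos(∠AHI) = (HA² + HI² - AI²) / (2·HA·HI)
  ∠AHI = 18.76°

Step 14: From KM = 12, KN = 15.1, MN = 4, by the inverse law of cosines:
  cos(∠MKN) = (KM² + KN² - MN²) / (2·KM·KN)
  ∠MKN = 10.8°

Step 15: From FI = 3, FM = 5.54, IM = 3, by the inverse law of cosines:
  cos(∠IFM) = (FI² + FM² - IM²) / (2·FI·FM)
  ∠IFM = 22.5°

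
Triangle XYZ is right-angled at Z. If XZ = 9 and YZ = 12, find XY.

By the Pythagorean theorem: XY^2 = XZ^2 + YZ^2
XY^2 = 9^2 + 12^2 = 81 + 144 = 225
XY = sqrt(225) = 15

15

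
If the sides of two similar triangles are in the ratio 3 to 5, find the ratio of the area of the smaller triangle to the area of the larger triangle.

Area ratio = (side ratio)^2 = (3/5)^2 = 9:25.

9:25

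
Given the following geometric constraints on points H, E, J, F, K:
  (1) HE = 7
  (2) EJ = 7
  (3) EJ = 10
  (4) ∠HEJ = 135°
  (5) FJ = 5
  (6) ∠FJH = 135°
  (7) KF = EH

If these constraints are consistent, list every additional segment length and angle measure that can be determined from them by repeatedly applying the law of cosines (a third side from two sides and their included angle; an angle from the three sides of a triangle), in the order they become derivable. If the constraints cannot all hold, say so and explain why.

These constraints are not satisfiable: (2) EJ = 7 and (3) EJ = 10 assign two different lengths to the same segment. No planar figure meets all of them, so nothing further can be derived.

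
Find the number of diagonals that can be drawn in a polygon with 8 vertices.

Total line segments between 8 vertices = C(8,2) = 28.
Subtract the 8 sides: 28 - 8 = 20 diagonals.

20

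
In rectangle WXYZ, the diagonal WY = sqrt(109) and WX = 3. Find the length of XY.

b = sqrt(d^2 - a^2) = sqrt(109 - 9) = sqrt(100) = 10

10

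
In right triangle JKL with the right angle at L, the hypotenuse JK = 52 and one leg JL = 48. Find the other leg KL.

KL = sqrt(52^2 - 48^2) = sqrt(400) = 20

20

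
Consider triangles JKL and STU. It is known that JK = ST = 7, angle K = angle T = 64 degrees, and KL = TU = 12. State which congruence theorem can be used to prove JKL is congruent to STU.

Consider the given information: JK = ST = 7, angle K = angle T = 64 degrees, and KL = TU = 12
This is not SSS or ASA: SSS requires all three pairs of sides, but we don't have that. ASA requires two angles and the side between them.
The correct criterion is SAS. Two pairs of corresponding sides and the included angle are equal (Side-Angle-Side).

SAS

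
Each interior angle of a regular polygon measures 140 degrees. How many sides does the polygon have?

Exterior angle = 180 - 140 = 40. n = 360 / 40 = 9.

9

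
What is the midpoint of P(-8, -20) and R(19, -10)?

The midpoint is the point halfway along the segment.
Move half the horizontal distance: -8 + (19 - -8)/2 = -8 + 27/2 = 11/2
Move half the vertical distance: -20 + (-10 - -20)/2 = -20 + 10/2 = -15
Midpoint = (11/2, -15)

(11/2, -15)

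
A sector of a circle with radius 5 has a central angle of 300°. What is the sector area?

Sector area = πr² × θ/360
= π × 5² × 5/6
= π × 25 × 5/6
= 125*pi/6

125*pi/6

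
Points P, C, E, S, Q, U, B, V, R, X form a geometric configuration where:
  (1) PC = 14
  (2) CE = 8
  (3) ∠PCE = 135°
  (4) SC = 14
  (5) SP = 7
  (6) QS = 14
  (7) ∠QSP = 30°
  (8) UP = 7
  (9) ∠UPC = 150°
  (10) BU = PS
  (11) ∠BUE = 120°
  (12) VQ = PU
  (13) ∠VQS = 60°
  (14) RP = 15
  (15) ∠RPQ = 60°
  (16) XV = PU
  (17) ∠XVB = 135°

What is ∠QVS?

From the given relations: VQ = PU = 7.
Step 1: By the law of cosines on triangle VQS: VS² = 7² + 14² − 2·7·14·cos(60°) = 147, so VS = 7·√3.
Step 2: By the inverse law of cosines on triangle QVS: cos(∠QVS) = (7² + (7·√3)² − 14²) / (2·7·7·√3) = 0/169.74 = 0, so ∠QVS = 90°.

Therefore, the measure of angle ∠QVS = 90°.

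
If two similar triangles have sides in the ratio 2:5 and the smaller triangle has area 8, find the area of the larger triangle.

Area ratio = (2/5)^2 = 4/25. Area of the larger triangle = 8 * 25/4 = 50.

50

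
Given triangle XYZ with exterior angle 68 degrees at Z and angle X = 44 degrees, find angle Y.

By the exterior angle theorem: exterior angle = sum of remote interior angles.
68 = 44 + angle Y
angle Y = 68 - 44 = 24 degrees

24 degrees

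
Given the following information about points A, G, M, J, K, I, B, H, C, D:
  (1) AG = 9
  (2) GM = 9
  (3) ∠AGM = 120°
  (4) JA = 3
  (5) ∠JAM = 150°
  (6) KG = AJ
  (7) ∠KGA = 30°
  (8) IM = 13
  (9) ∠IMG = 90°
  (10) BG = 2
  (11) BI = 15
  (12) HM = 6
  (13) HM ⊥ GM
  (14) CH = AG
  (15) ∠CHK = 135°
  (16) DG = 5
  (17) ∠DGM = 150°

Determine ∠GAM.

Step 1: By the law of cosines on triangle AGM: AM² = 9² + 9² − 2·9·9·cos(120°) = 243, so AM = 9·√3.
Step 2: By the inverse law of cosines on triangle GAM: cos(∠GAM) = (9² + (9·√3)² − 9²) / (2·9·9·√3) = 243/280.59 = 0.866, so ∠GAM = 30°.

Therefore, the measure of angle ∠GAM = 30°.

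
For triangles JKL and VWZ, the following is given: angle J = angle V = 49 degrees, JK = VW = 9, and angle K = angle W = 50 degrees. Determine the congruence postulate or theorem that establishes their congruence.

The given information provides:
angle J = angle V = 49 degrees, JK = VW = 9, and angle K = angle W = 50 degrees
This matches the ASA congruence theorem.
Two pairs of corresponding angles and the included side are equal (Angle-Side-Angle).

ASA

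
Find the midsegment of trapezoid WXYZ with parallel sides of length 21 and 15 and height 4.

midsegment = (21 + 15) / 2 = 36 / 2 = 18

18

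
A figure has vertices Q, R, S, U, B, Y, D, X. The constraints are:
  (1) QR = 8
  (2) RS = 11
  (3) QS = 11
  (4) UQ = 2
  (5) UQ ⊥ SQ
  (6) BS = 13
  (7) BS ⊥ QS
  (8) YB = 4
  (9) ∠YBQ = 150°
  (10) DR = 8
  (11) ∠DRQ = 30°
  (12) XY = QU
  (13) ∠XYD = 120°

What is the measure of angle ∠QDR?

Step 1: By the law of cosines on triangle DRQ: DQ² = 8² + 8² − 2·8·8·cos(30°) = 17.15, so DQ ≈ 4.14.
Step 2: By the inverse law of cosines on triangle QDR: cos(∠QDR) = (4.14² + 8² − 8²) / (2·4.14·8) = 17.15/66.26 = 0.2588, so ∠QDR = 75°.

Therefore, the measure of angle ∠QDR = 75°.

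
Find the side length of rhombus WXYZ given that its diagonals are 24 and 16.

In a rhombus, the diagonals bisect each other perpendicularly, creating four congruent right triangles.
Each triangle has legs 12 (half of 24) and 8 (half of 16).
The hypotenuse of each right triangle is a side of the rhombus:
side = sqrt(12^2 + 8^2) = sqrt(208) = 4*sqrt(13)

4*sqrt(13)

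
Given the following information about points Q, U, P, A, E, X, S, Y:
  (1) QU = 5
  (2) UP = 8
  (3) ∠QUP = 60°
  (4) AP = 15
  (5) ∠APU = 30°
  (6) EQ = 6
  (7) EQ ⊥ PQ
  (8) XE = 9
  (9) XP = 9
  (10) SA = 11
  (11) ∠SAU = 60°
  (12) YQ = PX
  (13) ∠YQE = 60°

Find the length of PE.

Step 1: By the law of cosines on triangle PUQ: PQ² = 8² + 5² − 2·8·5·cos(60°) = 49, so PQ = 7.
Step 2: By the law of cosines on triangle PQE: PE² = 7² + 6² − 2·7·6·cos(90°) = 85, so PE = √85.

Therefore, the length of PE = √85.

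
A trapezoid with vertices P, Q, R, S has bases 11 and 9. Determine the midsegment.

The midsegment of a trapezoid = (base1 + base2) / 2
midsegment = (11 + 9) / 2
midsegment = 20 / 2
midsegment = 10

10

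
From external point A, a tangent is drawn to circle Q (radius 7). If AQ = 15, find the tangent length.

tangent = √(d² - r²) = √(15² - 7²) = √(225 - 49) = √176 = 4*sqrt(11)

4*sqrt(11)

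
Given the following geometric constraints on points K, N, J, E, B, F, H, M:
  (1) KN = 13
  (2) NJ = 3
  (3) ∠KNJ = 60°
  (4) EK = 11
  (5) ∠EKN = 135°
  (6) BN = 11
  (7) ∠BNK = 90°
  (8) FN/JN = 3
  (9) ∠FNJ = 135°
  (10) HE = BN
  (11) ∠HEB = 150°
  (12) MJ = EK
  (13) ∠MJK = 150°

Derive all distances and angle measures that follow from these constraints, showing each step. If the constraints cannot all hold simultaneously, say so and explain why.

The constraints are consistent.

From the given relations:
  FN = 3·JN = 3·3 = 9
  HE = BN = 11
  MJ = EK = 11

Step 1: From KN = 13, NJ = 3, and ∠KNJ = 60°, by the law of cosines:
  KJ² = KN² + NJ² - 2·KN·NJ·cos(60°) = 169 + 9 - 39 = 139
  KJ = √139

Step 2: From KN = 13, NB = 11, and ∠KNB = 90°, by the law of cosines:
  KB² = KN² + NB² - 2·KN·NB·cos(90°) = 169 + 121 - 0 = 290
  KB ≈ 17.03

Step 3: From NK = 13, KE = 11, and ∠NKE = 135°, by the law of cosines:
  NE² = NK² + KE² - 2·NK·KE·cos(135°) = 169 + 121 + 202.2 = 492.2
  NE ≈ 22.19

Step 4: From JN = 3, NF = 9, and ∠JNF = 135°, by the law of cosines:
  JF² = JN² + NF² - 2·JN·NF·cos(135°) = 9 + 81 + 38.18 = 128.2
  JF ≈ 11.32

Step 5: From KJ = √139, JM = 11, and ∠KJM = 150°, by the law of cosines:
  KM² = KJ² + JM² - 2·KJ·JM·cos(150°) = 139 + 121 + 224.6 = 484.6
  KM ≈ 22.01

Step 6: From KB = 17.03, KN = 13, BN = 11, by the inverse law of cosines:
  cos(∠BKN) = (KB² + KN² - BN²) / (2·KB·KN)
  ∠BKN = 40.24°

Step 7: From KJ = √139, KN = 13, JN = 3, by the inverse law of cosines:
  cos(∠JKN) = (KJ² + KN² - JN²) / (2·KJ·KN)
  ∠JKN = 12.73°

Step 8: From NE = 22.19, NK = 13, EK = 11, by the inverse law of cosines:
  cos(∠ENK) = (NE² + NK² - EK²) / (2·NE·NK)
  ∠ENK = 20.52°

Step 9: From JF = 11.32, JN = 3, FN = 9, by the inverse law of cosines:
  cos(∠FJN) = (JF² + JN² - FN²) / (2·JF·JN)
  ∠FJN = 34.2°

Step 10: From JK = √139, JN = 3, KN = 13, by the inverse law of cosines:
  cos(∠KJN) = (JK² + JN² - KN²) / (2·JK·JN)
  ∠KJN = 107.27°

Step 11: From EK = 11, EN = 22.19, KN = 13, by the inverse law of cosines:
  cos(∠KEN) = (EK² + EN² - KN²) / (2·EK·EN)
  ∠KEN = 24.48°

Step 12: From BK = 17.03, BN = 11, KN = 13, by the inverse law of cosines:
  cos(∠KBN) = (BK² + BN² - KN²) / (2·BK·BN)
  ∠KBN = 49.76°

Step 13: From FJ = 11.32, FN = 9, JN = 3, by the inverse law of cosines:
  cos(∠JFN) = (FJ² + FN² - JN²) / (2·FJ·FN)
  ∠JFN = 10.8°

Step 14: From KJ = √139, KM = 22.01, JM = 11, by the inverse law of cosines:
  cos(∠JKM) = (KJ² + KM² - JM²) / (2·KJ·KM)
  ∠JKM = 14.47°

Step 15: From MJ = 11, MK = 22.01, JK = √139, by the inverse law of cosines:
  cos(∠JMK) = (MJ² + MK² - JK²) / (2·MJ·MK)
  ∠JMK = 15.53°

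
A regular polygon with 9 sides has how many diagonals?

Each of the 9 vertices connects to 6 non-adjacent vertices via diagonals.
Total connections = 9 × 6 = 54, but each diagonal is counted twice.
Number of diagonals = 54 / 2 = 27.

27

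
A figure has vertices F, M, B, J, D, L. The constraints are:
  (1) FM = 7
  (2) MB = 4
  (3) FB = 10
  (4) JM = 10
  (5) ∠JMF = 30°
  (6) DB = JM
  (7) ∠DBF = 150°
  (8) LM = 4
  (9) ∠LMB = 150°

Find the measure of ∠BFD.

From the given relations: DB = JM = 10.
Step 1: By the law of cosines on triangle FBD: FD² = 10² + 10² − 2·10·10·cos(150°) = 373.21, so FD ≈ 19.32.
Step 2: By the inverse law of cosines on triangle BFD: cos(∠BFD) = (10² + 19.32² − 10²) / (2·10·19.32) = 373.21/386.37 = 0.9659, so ∠BFD = 15°.

Therefore, the measure of angle ∠BFD = 15°.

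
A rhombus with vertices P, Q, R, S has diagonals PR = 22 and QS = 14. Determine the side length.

The diagonals of a rhombus bisect each other at right angles.
Half-diagonals: 22/2 = 11 and 14/2 = 7
side = sqrt(11^2 + 7^2)
side = sqrt(121 + 49)
side = sqrt(170)

sqrt(170)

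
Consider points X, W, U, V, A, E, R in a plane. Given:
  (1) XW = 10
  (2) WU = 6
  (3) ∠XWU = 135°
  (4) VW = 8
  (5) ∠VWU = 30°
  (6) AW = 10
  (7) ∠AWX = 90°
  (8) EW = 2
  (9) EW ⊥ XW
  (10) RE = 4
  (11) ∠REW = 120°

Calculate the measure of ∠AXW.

Step 1: By the law of cosines on triangle XWA: XA² = 10² + 10² − 2·10·10·cos(90°) = 200, so XA = 10·√2.
Step 2: By the inverse law of cosines on triangle AXW: cos(∠AXW) = ((10·√2)² + 10² − 10²) / (2·10·√2·10) = 200/282.84 = 0.7071, so ∠AXW = 45°.

Therefore, the measure of angle ∠AXW = 45°.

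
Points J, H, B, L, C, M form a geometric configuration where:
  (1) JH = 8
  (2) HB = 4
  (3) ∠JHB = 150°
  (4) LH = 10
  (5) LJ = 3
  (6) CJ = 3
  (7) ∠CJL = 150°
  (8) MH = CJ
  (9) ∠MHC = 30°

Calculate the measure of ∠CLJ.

Step 1: By the law of cosines on triangle LJC: LC² = 3² + 3² − 2·3·3·cos(150°) = 33.59, so LC ≈ 5.8.
Step 2: By the inverse law of cosines on triangle CLJ: cos(∠CLJ) = (5.8² + 3² − 3²) / (2·5.8·3) = 33.59/34.77 = 0.9659, so ∠CLJ = 15°.

Therefore, the measure of angle ∠CLJ = 15°.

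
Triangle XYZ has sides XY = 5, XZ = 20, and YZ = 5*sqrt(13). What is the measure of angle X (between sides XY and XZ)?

By the inverse law of cosines: cos(X) = (XY² + XZ² - YZ²) / (2 × XY × XZ)
cos(X) = (5² + 20² - (5*sqrt(13))²) / (2 × 5 × 20)
cos(X) = (25 + 400 - (325)) / 200
cos(X) = 1/2
X = arccos(1/2) = 60°

60°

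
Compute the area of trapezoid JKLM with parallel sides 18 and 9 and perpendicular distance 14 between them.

Area of a trapezoid = (base1 + base2) * height / 2
Area = (18 + 9) * 14 / 2
Area = 27 * 14 / 2
Area = 378 / 2
Area = 189

189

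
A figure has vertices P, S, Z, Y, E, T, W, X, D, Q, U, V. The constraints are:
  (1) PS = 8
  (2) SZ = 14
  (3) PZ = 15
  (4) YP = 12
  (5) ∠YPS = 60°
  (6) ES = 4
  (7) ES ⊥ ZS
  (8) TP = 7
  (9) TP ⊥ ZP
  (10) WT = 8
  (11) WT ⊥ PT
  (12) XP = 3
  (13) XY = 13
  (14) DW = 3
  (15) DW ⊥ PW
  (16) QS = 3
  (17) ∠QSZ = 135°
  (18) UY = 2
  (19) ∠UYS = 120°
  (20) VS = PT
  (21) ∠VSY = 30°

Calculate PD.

Step 1: By the law of cosines on triangle PTW: PW² = 7² + 8² − 2·7·8·cos(90°) = 113, so PW = √113.
Step 2: By the law of cosines on triangle PWD: PD² = √113² + 3² − 2·√113·3·cos(90°) = 122, so PD = √122.

Therefore, the length of PD = √122.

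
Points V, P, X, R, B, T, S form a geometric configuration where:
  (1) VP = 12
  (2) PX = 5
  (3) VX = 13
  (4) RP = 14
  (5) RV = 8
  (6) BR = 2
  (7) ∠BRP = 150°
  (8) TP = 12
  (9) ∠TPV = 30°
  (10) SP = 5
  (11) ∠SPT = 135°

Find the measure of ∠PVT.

Step 1: By the law of cosines on triangle VPT: VT² = 12² + 12² − 2·12·12·cos(30°) = 38.58, so VT ≈ 6.21.
Step 2: By the inverse law of cosines on triangle PVT: cos(∠PVT) = (12² + 6.21² − 12²) / (2·12·6.21) = 38.58/149.08 = 0.2588, so ∠PVT = 75°.

Therefore, the measure of angle ∠PVT = 75°.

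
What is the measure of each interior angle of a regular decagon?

Each interior angle of a regular n-gon is (n - 2) * 180 / n.
For n = 10: (10 - 2) * 180 / 10 = 1440/10 = 144 degrees.

144 degrees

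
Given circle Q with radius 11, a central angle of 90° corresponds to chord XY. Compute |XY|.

Drop a perpendicular from the center to the chord, bisecting both the chord and the central angle.
Each half-chord = r sin(θ/2) = 11 sin(45°).
The full chord = 2 × 11 × sin(45°) = 11*sqrt(2).

11*sqrt(2)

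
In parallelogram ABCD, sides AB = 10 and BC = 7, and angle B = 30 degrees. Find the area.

Area = a * b * sin(theta)
Area = 10 * 7 * sin(30 degrees)
Area = 70 * 1/2
Area = 35

35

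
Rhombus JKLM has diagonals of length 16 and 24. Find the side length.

Half-diagonals are 8 and 12. side = sqrt(8^2 + 12^2) = sqrt(208) = 4*sqrt(13)

4*sqrt(13)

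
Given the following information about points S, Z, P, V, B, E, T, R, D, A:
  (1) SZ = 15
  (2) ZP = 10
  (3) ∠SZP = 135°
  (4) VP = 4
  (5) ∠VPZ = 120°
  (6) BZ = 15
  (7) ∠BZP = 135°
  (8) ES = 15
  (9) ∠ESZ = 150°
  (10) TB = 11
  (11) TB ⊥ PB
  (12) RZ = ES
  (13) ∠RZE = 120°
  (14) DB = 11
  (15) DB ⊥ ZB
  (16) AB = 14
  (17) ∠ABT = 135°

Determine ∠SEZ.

Step 1: By the law of cosines on triangle ESZ: EZ² = 15² + 15² − 2·15·15·cos(150°) = 839.71, so EZ ≈ 28.98.
Step 2: By the inverse law of cosines on triangle SEZ: cos(∠SEZ) = (15² + 28.98² − 15²) / (2·15·28.98) = 839.71/869.33 = 0.9659, so ∠SEZ = 15°.

Therefore, the measure of angle ∠SEZ = 15°.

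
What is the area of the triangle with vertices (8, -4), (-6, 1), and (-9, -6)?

The Shoelace formula computes the area from vertex coordinates by summing cross products.
For vertices (8,-4), (-6,1), (-9,-6):
Signed sum = 8*1 - -6*-4 + -6*-6 - -9*1 + -9*-4 - 8*-6
= -16 + 45 + 84 = 113
Area = (1/2)|113| = 113/2.

113/2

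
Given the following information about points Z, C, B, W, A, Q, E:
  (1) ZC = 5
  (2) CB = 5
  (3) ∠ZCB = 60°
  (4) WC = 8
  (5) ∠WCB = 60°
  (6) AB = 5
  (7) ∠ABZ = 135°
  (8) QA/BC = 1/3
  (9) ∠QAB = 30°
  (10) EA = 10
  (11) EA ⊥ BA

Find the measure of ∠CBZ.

Step 1: By the law of cosines on triangle BCZ: BZ² = 5² + 5² − 2·5·5·cos(60°) = 25, so BZ = 5.
Step 2: By the inverse law of cosines on triangle CBZ: cos(∠CBZ) = (5² + 5² − 5²) / (2·5·5) = 25/50 = 0.5, so ∠CBZ = 60°.

Therefore, the measure of angle ∠CBZ = 60°.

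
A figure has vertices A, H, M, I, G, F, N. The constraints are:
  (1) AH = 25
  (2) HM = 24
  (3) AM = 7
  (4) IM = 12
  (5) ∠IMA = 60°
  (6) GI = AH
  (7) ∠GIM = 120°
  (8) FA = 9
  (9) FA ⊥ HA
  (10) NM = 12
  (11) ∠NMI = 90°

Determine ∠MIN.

Step 1: By the law of cosines on triangle IMN: IN² = 12² + 12² − 2·12·12·cos(90°) = 288, so IN = 12·√2.
Step 2: By the inverse law of cosines on triangle MIN: cos(∠MIN) = (12² + (12·√2)² − 12²) / (2·12·12·√2) = 288/407.29 = 0.7071, so ∠MIN = 45°.

Therefore, the measure of angle ∠MIN = 45°.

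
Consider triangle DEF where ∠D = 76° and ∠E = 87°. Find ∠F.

angle F = 180 - 76 - 87 = 17 degrees.

17 degrees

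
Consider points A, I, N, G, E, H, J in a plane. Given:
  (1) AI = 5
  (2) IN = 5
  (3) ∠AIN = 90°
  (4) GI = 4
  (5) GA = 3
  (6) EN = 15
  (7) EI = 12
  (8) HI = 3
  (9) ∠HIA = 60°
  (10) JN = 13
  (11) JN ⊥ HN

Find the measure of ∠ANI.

Step 1: By the law of cosines on triangle NIA: NA² = 5² + 5² − 2·5·5·cos(90°) = 50, so NA = 5·√2.
Step 2: By the inverse law of cosines on triangle ANI: cos(∠ANI) = ((5·√2)² + 5² − 5²) / (2·5·√2·5) = 50/70.71 = 0.7071, so ∠ANI = 45°.

Therefore, the measure of angle ∠ANI = 45°.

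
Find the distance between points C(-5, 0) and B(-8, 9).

d = sqrt((-8 - -5)^2 + (9 - 0)^2)
d = sqrt(-3^2 + 9^2)
d = sqrt(9 + 81)
d = sqrt(90) = 3*sqrt(10)

3*sqrt(10)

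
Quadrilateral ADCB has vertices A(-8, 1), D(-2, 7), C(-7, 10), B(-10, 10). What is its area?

Shoelace: sum of cross terms = 75, Area = (1/2)|75| = 75/2

75/2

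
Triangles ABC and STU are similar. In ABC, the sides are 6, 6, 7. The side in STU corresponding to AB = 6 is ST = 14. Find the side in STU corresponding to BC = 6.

k = 14/6 = 7/3. TU = 7/3 * 6 = 14.

14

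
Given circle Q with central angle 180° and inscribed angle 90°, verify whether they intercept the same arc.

By the inscribed angle theorem, if both angles subtend the same arc, the inscribed angle must be half the central angle.
Half of 180° = 90°, which equals the given inscribed angle of 90°.
Therefore, yes, they correspond to the same arc.

Yes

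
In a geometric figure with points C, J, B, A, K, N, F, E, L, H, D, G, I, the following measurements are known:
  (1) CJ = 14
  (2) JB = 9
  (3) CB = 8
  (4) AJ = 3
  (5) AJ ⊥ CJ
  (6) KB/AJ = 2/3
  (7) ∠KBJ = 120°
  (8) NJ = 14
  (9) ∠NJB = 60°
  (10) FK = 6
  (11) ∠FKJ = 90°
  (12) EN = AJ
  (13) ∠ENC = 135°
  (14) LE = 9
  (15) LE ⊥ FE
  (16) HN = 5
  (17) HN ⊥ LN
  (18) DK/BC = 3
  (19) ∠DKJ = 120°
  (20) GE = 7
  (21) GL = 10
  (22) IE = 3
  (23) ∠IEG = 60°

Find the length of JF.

From the given relations: KB = 2/3·AJ = 2/3·3 = 2.
Step 1: By the law of cosines on triangle JBK: JK² = 9² + 2² − 2·9·2·cos(120°) = 103, so JK = √103.
Step 2: By the law of cosines on triangle JKF: JF² = √103² + 6² − 2·√103·6·cos(90°) = 139, so JF = √139.

Therefore, the length of JF = √139.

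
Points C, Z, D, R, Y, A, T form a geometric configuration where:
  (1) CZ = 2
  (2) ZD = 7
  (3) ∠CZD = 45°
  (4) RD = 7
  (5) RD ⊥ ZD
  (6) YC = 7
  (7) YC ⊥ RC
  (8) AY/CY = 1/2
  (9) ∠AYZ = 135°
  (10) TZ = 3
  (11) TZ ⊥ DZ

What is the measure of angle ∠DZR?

Step 1: By the law of cosines on triangle ZDR: ZR² = 7² + 7² − 2·7·7·cos(90°) = 98, so ZR = 7·√2.
Step 2: By the inverse law of cosines on triangle DZR: cos(∠DZR) = (7² + (7·√2)² − 7²) / (2·7·7·√2) = 98/138.59 = 0.7071, so ∠DZR = 45°.

Therefore, the measure of angle ∠DZR = 45°.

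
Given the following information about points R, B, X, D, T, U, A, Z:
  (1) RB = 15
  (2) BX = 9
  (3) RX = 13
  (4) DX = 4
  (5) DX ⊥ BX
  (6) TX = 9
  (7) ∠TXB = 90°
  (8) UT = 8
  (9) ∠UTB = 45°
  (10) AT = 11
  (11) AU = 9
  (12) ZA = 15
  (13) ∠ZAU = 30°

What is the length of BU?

Step 1: By the law of cosines on triangle BXT: BT² = 9² + 9² − 2·9·9·cos(90°) = 162, so BT = 9·√2.
Step 2: By the law of cosines on triangle BTU: BU² = (9·√2)² + 8² − 2·9·√2·8·cos(45°) = 82, so BU = √82.

Therefore, the length of BU = √82.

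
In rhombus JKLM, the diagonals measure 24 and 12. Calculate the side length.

Half-diagonals are 12 and 6. side = sqrt(12^2 + 6^2) = sqrt(180) = 6*sqrt(5)

6*sqrt(5)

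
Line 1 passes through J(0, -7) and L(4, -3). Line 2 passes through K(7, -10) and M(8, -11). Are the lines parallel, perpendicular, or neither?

Slope of line 1: m1 = (-3 - -7)/(4 - 0) = 4/4 = 1
Slope of line 2: m2 = (-11 - -10)/(8 - 7) = -1/1 = -1
m1 * m2 = -1, so perpendicular.

Perpendicular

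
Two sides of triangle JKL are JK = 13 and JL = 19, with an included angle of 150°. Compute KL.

Law of cosines: KL^2 = 13^2 + 19^2 - 2(13)(19)cos(150°) = 247*sqrt(3) + 530, so KL = sqrt(247*sqrt(3) + 530).

sqrt(247*sqrt(3) + 530)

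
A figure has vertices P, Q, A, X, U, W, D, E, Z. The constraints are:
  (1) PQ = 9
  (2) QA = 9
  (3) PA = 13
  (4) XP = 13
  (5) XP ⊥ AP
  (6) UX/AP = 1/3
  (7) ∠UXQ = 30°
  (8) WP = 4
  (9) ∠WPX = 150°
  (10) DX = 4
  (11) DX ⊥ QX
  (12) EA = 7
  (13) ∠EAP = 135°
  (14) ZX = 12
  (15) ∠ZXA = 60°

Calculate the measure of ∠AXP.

Step 1: By the law of cosines on triangle XPA: XA² = 13² + 13² − 2·13·13·cos(90°) = 338, so XA = 13·√2.
Step 2: By the inverse law of cosines on triangle AXP: cos(∠AXP) = ((13·√2)² + 13² − 13²) / (2·13·√2·13) = 338/478 = 0.7071, so ∠AXP = 45°.

Therefore, the measure of angle ∠AXP = 45°.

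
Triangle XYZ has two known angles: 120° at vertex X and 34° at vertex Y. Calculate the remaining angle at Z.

Let angle Z = x. Then 120 + 34 + x = 180.
x = 180 - 154 = 26 degrees.

26 degrees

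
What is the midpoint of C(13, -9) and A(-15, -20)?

The midpoint is the average of the coordinates:
x: (13 + -15)/2 = -1
y: (-9 + -20)/2 = -29/2
Midpoint = (-1, -29/2)

(-1, -29/2)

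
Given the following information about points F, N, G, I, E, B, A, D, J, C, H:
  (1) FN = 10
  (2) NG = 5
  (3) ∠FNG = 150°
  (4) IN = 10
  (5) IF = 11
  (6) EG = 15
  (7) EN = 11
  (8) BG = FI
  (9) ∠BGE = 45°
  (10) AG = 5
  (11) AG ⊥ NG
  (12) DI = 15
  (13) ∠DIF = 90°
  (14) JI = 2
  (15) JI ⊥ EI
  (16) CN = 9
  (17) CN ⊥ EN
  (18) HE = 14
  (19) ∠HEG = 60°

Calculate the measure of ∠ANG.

Step 1: By the law of cosines on triangle NGA: NA² = 5² + 5² − 2·5·5·cos(90°) = 50, so NA = 5·√2.
Step 2: By the inverse law of cosines on triangle ANG: cos(∠ANG) = ((5·√2)² + 5² − 5²) / (2·5·√2·5) = 50/70.71 = 0.7071, so ∠ANG = 45°.

Therefore, the measure of angle ∠ANG = 45°.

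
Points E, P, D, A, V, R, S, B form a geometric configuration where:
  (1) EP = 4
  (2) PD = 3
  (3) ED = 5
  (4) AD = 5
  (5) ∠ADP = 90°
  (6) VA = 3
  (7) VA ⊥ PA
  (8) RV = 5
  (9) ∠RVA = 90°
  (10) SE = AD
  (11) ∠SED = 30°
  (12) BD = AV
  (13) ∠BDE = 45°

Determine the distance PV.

Step 1: By the law of cosines on triangle PDA: PA² = 3² + 5² − 2·3·5·cos(90°) = 34, so PA = √34.
Step 2: By the law of cosines on triangle PAV: PV² = √34² + 3² − 2·√34·3·cos(90°) = 43, so PV = √43.

Therefore, the length of PV = √43.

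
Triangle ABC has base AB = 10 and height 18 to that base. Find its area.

A triangle's area is half the area of a rectangle with the same base and height.
Area = (1/2) * 10 * 18 = 90.

90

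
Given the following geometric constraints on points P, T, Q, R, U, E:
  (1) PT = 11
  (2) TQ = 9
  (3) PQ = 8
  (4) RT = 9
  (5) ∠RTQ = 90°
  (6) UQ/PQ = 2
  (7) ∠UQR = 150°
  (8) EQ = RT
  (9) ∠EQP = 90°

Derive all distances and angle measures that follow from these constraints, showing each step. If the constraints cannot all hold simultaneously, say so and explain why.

The constraints are consistent.

From the given relations:
  UQ = 2·PQ = 2·8 = 16
  EQ = RT = 9

Step 1: From PQ = 8, QE = 9, and ∠PQE = 90°, by the law of cosines:
  PE² = PQ² + QE² - 2·PQ·QE·cos(90°) = 64 + 81 - 0 = 145
  PE = √145

Step 2: From QT = 9, TR = 9, and ∠QTR = 90°, by the law of cosines:
  QR² = QT² + TR² - 2·QT·TR·cos(90°) = 81 + 81 - 0 = 162
  QR = 9·√2

Step 3: From PQ = 8, PT = 11, QT = 9, by the inverse law of cosines:
  cos(∠QPT) = (PQ² + PT² - QT²) / (2·PQ·PT)
  ∠QPT = 53.78°

Step 4: From TP = 11, TQ = 9, PQ = 8, by the inverse law of cosines:
  cos(∠PTQ) = (TP² + TQ² - PQ²) / (2·TP·TQ)
  ∠PTQ = 45.82°

Step 5: From QP = 8, QT = 9, PT = 11, by the inverse law of cosines:
  cos(∠PQT) = (QP² + QT² - PT²) / (2·QP·QT)
  ∠PQT = 80.41°

Step 6: From RQ = 9·√2, QU = 16, and ∠RQU = 150°, by the law of cosines:
  RU² = RQ² + QU² - 2·RQ·QU·cos(150°) = 162 + 256 + 352.7 = 770.7
  RU ≈ 27.76

Step 7: From PE = √145, PQ = 8, EQ = 9, by the inverse law of cosines:
  cos(∠EPQ) = (PE² + PQ² - EQ²) / (2·PE·PQ)
  ∠EPQ = 48.37°

Step 8: From QR = 9·√2, QT = 9, RT = 9, by the inverse law of cosines:
  cos(∠RQT) = (QR² + QT² - RT²) / (2·QR·QT)
  ∠RQT = 45°

Step 9: From RQ = 9·√2, RT = 9, QT = 9, by the inverse law of cosines:
  cos(∠QRT) = (RQ² + RT² - QT²) / (2·RQ·RT)
  ∠QRT = 45°

Step 10: From EP = √145, EQ = 9, PQ = 8, by the inverse law of cosines:
  cos(∠PEQ) = (EP² + EQ² - PQ²) / (2·EP·EQ)
  ∠PEQ = 41.63°

Step 11: From RQ = 9·√2, RU = 27.76, QU = 16, by the inverse law of cosines:
  cos(∠QRU) = (RQ² + RU² - QU²) / (2·RQ·RU)
  ∠QRU = 16.75°

Step 12: From UQ = 16, UR = 27.76, QR = 9·√2, by the inverse law of cosines:
  cos(∠QUR) = (UQ² + UR² - QR²) / (2·UQ·UR)
  ∠QUR = 13.25°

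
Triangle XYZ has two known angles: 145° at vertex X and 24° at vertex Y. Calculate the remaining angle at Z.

By the triangle angle sum property, the three interior angles of any triangle add up to 180°.
We know angle X = 145° and angle Y = 24°, so their sum is 169°.
Therefore angle Z = 180° - 169° = 11°.

11 degrees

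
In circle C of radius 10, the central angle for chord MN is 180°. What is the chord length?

Drop a perpendicular from the center to the chord, bisecting both the chord and the central angle.
Each half-chord = r sin(θ/2) = 10 sin(90°).
The full chord = 2 × 10 × sin(90°) = 20.

20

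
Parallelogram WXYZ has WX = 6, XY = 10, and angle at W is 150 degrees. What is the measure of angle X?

Consecutive angles are supplementary: angle X = 180 - 150 = 30 degrees.

30 degrees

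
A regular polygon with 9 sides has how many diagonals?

Total line segments between 9 vertices = C(9,2) = 36.
Subtract the 9 sides: 36 - 9 = 27 diagonals.

27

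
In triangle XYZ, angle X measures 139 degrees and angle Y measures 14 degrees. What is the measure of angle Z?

angle Z = 180 - 139 - 14 = 27 degrees.

27 degrees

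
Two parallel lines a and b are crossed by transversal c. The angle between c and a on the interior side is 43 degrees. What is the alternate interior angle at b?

Alternate interior angles are equal: 43 degrees.

43 degrees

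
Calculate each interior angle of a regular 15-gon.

Each interior angle of a regular n-gon is (n - 2) * 180 / n.
For n = 15: (15 - 2) * 180 / 15 = 2340/15 = 156 degrees.

156 degrees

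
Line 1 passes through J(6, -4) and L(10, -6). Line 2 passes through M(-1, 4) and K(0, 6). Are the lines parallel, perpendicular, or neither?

Slope of line 1: m1 = (-6 - -4)/(10 - 6) = -2/4 = -1/2
Slope of line 2: m2 = (6 - 4)/(0 - -1) = 2/1 = 2
m1 * m2 = -1, so perpendicular.

Perpendicular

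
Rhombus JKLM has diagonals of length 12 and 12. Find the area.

Area = (12 * 12) / 2 = 144 / 2 = 72

72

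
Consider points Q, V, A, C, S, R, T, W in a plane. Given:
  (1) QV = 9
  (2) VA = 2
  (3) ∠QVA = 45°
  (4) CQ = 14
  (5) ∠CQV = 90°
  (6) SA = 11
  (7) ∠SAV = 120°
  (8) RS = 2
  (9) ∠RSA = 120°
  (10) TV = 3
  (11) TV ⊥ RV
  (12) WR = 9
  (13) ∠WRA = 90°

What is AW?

Step 1: By the law of cosines on triangle ASR: AR² = 11² + 2² − 2·11·2·cos(120°) = 147, so AR = 7·√3.
Step 2: By the law of cosines on triangle ARW: AW² = (7·√3)² + 9² − 2·7·√3·9·cos(90°) = 228, so AW = 2·√57.

Therefore, the length of AW = 2·√57.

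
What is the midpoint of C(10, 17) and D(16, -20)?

M = ((x₁ + x₂)/2, (y₁ + y₂)/2)
= ((10 + 16)/2, (17 + -20)/2)
= (26/2, -3/2) = (13, -3/2)

(13, -3/2)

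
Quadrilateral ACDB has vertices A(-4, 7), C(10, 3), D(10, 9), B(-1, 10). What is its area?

The Shoelace formula works by pairing each vertex with the next (cycling back to the first).
For each pair, compute x_i*y_(i+1) - x_(i+1)*y_i:
  (-4*3 - 10*7) = -82
  (10*9 - 10*3) = 60
  (10*10 - -1*9) = 109
  (-1*7 - -4*10) = 33
Taking half the absolute value of the total: Area = (1/2)(120) = 60.

60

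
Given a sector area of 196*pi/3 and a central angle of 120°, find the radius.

r² = 360 × 196*pi/3 / (π × 120) = 196, so r = 14.

14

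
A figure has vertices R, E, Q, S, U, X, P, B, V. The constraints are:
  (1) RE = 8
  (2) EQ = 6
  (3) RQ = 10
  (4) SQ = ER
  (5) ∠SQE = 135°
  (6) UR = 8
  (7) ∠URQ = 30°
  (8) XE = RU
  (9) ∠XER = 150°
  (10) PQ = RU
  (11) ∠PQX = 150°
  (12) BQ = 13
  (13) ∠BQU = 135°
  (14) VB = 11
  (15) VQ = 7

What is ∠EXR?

From the given relations: XE = RU = 8.
Step 1: By the law of cosines on triangle XER: XR² = 8² + 8² − 2·8·8·cos(150°) = 238.85, so XR ≈ 15.45.
Step 2: By the inverse law of cosines on triangle EXR: cos(∠EXR) = (8² + 15.45² − 8²) / (2·8·15.45) = 238.85/247.28 = 0.9659, so ∠EXR = 15°.

Therefore, the measure of angle ∠EXR = 15°.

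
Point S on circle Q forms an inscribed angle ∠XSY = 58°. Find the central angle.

By the inscribed angle theorem, the central angle is twice the inscribed angle.
Central angle = 2 × 58° = 116°

116°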